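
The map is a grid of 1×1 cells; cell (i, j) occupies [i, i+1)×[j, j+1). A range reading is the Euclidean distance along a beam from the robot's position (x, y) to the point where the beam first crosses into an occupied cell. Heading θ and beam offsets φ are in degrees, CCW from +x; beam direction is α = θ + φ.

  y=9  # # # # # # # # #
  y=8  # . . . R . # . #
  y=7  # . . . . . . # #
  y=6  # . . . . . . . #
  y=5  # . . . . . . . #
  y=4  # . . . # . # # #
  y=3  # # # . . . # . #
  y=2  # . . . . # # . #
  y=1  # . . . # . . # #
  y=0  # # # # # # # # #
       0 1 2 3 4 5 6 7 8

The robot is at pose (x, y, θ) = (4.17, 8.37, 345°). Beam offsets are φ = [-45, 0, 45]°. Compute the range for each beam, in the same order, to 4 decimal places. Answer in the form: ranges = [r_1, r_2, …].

ranges = [3.8913, 2.9298, 1.2600]

beam 1: φ=-45°, α=300°
  dir = (cos 300°, sin 300°) = (0.5000, -0.8660); from cell (4,8)
  next x-line at t=1.6600, next y-line at t=0.4272; Δt_x=2.0000, Δt_y=1.1547
    y: enter (4,7) at t=0.4272
    y: enter (4,6) at t=1.5819
    x: enter (5,6) at t=1.6600
    y: enter (5,5) at t=2.7366
    x: enter (6,5) at t=3.6600
    y: enter (6,4) at t=3.8913 ← occupied
  → r_1 = 3.8913
beam 2: φ=0°, α=345°
  dir = (cos 345°, sin 345°) = (0.9659, -0.2588); from cell (4,8)
  next x-line at t=0.8593, next y-line at t=1.4296; Δt_x=1.0353, Δt_y=3.8637
    x: enter (5,8) at t=0.8593
    y: enter (5,7) at t=1.4296
    x: enter (6,7) at t=1.8946
    x: enter (7,7) at t=2.9298 ← occupied
  → r_2 = 2.9298
beam 3: φ=45°, α=30°
  dir = (cos 30°, sin 30°) = (0.8660, 0.5000); from cell (4,8)
  next x-line at t=0.9584, next y-line at t=1.2600; Δt_x=1.1547, Δt_y=2.0000
    x: enter (5,8) at t=0.9584
    y: enter (5,9) at t=1.2600 ← occupied
  → r_3 = 1.2600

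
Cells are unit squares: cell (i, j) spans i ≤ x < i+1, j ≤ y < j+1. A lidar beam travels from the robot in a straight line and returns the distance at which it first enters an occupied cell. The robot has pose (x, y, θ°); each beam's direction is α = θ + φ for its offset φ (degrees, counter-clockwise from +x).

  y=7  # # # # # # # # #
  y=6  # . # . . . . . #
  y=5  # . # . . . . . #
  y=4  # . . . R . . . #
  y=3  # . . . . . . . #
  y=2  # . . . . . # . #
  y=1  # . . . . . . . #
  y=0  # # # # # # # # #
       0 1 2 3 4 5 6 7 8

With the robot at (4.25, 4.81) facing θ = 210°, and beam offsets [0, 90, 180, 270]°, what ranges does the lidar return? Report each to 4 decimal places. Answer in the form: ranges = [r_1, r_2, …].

beam 1: φ=0°, α=210°
  dir = (cos 210°, sin 210°) = (-0.8660, -0.5000); from cell (4,4)
  next x-line at t=0.2887, next y-line at t=1.6200; Δt_x=1.1547, Δt_y=2.0000
    x: enter (3,4) at t=0.2887
    x: enter (2,4) at t=1.4434
    y: enter (2,3) at t=1.6200
    x: enter (1,3) at t=2.5981
    y: enter (1,2) at t=3.6200
    x: enter (0,2) at t=3.7528 ← occupied
  → r_1 = 3.7528
beam 2: φ=90°, α=300°
  dir = (cos 300°, sin 300°) = (0.5000, -0.8660); from cell (4,4)
  next x-line at t=1.5000, next y-line at t=0.9353; Δt_x=2.0000, Δt_y=1.1547
    y: enter (4,3) at t=0.9353
    x: enter (5,3) at t=1.5000
    y: enter (5,2) at t=2.0900
    y: enter (5,1) at t=3.2447
    x: enter (6,1) at t=3.5000
    y: enter (6,0) at t=4.3994 ← occupied
  → r_2 = 4.3994
beam 3: φ=180°, α=30°
  dir = (cos 30°, sin 30°) = (0.8660, 0.5000); from cell (4,4)
  next x-line at t=0.8660, next y-line at t=0.3800; Δt_x=1.1547, Δt_y=2.0000
    y: enter (4,5) at t=0.3800
    x: enter (5,5) at t=0.8660
    x: enter (6,5) at t=2.0207
    y: enter (6,6) at t=2.3800
    x: enter (7,6) at t=3.1754
    x: enter (8,6) at t=4.3301 ← occupied
  → r_3 = 4.3301
beam 4: φ=270°, α=120°
  dir = (cos 120°, sin 120°) = (-0.5000, 0.8660); from cell (4,4)
  next x-line at t=0.5000, next y-line at t=0.2194; Δt_x=2.0000, Δt_y=1.1547
    y: enter (4,5) at t=0.2194
    x: enter (3,5) at t=0.5000
    y: enter (3,6) at t=1.3741
    x: enter (2,6) at t=2.5000 ← occupied
  → r_4 = 2.5000

ranges = [3.7528, 4.3994, 4.3301, 2.5000]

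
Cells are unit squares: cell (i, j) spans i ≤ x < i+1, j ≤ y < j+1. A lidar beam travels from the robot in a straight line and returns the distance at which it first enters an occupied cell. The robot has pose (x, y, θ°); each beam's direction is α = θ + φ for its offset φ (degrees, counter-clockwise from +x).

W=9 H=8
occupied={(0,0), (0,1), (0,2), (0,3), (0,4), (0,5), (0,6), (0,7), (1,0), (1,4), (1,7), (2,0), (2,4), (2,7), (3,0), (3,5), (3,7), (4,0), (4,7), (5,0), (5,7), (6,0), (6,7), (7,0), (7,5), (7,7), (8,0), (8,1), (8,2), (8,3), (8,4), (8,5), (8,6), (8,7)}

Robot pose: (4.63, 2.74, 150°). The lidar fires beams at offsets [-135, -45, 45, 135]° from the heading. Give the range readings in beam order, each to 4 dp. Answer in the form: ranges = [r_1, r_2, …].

beam 1: φ=-135°, α=15°
  dir = (cos 15°, sin 15°) = (0.9659, 0.2588); from cell (4,2)
  next x-line at t=0.3831, next y-line at t=1.0046; Δt_x=1.0353, Δt_y=3.8637
    x: enter (5,2) at t=0.3831
    y: enter (5,3) at t=1.0046
    x: enter (6,3) at t=1.4183
    x: enter (7,3) at t=2.4536
    x: enter (8,3) at t=3.4889 ← occupied
  → r_1 = 3.4889
beam 2: φ=-45°, α=105°
  dir = (cos 105°, sin 105°) = (-0.2588, 0.9659); from cell (4,2)
  next x-line at t=2.4341, next y-line at t=0.2692; Δt_x=3.8637, Δt_y=1.0353
    y: enter (4,3) at t=0.2692
    y: enter (4,4) at t=1.3044
    y: enter (4,5) at t=2.3397
    x: enter (3,5) at t=2.4341 ← occupied
  → r_2 = 2.4341
beam 3: φ=45°, α=195°
  dir = (cos 195°, sin 195°) = (-0.9659, -0.2588); from cell (4,2)
  next x-line at t=0.6522, next y-line at t=2.8591; Δt_x=1.0353, Δt_y=3.8637
    x: enter (3,2) at t=0.6522
    x: enter (2,2) at t=1.6875
    x: enter (1,2) at t=2.7228
    y: enter (1,1) at t=2.8591
    x: enter (0,1) at t=3.7581 ← occupied
  → r_3 = 3.7581
beam 4: φ=135°, α=285°
  dir = (cos 285°, sin 285°) = (0.2588, -0.9659); from cell (4,2)
  next x-line at t=1.4296, next y-line at t=0.7661; Δt_x=3.8637, Δt_y=1.0353
    y: enter (4,1) at t=0.7661
    x: enter (5,1) at t=1.4296
    y: enter (5,0) at t=1.8014 ← occupied
  → r_4 = 1.8014

ranges = [3.4889, 2.4341, 3.7581, 1.8014]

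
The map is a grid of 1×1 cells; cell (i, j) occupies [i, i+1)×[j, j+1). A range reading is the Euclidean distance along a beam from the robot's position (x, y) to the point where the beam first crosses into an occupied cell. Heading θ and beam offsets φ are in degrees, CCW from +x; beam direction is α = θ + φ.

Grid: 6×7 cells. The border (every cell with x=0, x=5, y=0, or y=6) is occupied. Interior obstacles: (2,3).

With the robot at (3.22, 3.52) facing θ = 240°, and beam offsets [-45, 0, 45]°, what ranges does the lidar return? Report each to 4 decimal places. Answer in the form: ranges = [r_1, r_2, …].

beam 1: φ=-45°, α=195°
  cosα=-0.9659 sinα=-0.2588 | (3,3) | tMaxX 0.2278 tMaxY 2.0091 | tΔX 1.0353 tΔY 3.8637
    t=0.2278 [x] (2,3) — stop
  → r_1 = 0.2278
beam 2: φ=0°, α=240°
  cosα=-0.5000 sinα=-0.8660 | (3,3) | tMaxX 0.4400 tMaxY 0.6004 | tΔX 2.0000 tΔY 1.1547
    t=0.4400 [x] (2,3) — stop
  → r_2 = 0.4400
beam 3: φ=45°, α=285°
  cosα=0.2588 sinα=-0.9659 | (3,3) | tMaxX 3.0137 tMaxY 0.5383 | tΔX 3.8637 tΔY 1.0353
    t=0.5383 [y] (3,2)
    t=1.5736 [y] (3,1)
    t=2.6089 [y] (3,0) — stop
  → r_3 = 2.6089

ranges = [0.2278, 0.4400, 2.6089]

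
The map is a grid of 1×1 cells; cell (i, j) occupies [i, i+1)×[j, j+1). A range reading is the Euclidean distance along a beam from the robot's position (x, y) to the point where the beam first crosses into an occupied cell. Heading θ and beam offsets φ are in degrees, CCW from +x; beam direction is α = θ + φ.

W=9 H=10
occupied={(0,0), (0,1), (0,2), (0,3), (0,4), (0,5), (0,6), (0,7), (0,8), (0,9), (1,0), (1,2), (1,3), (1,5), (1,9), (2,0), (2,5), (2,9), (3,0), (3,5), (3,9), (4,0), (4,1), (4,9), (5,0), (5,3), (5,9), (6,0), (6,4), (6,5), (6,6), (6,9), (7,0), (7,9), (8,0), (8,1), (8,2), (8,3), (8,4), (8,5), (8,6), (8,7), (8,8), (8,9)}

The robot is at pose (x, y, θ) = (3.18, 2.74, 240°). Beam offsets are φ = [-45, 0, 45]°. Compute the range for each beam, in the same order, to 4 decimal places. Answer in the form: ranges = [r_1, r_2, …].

beam 1: φ=-45°, α=195°
  dir = (cos 195°, sin 195°) = (-0.9659, -0.2588); from cell (3,2)
  next x-line at t=0.1863, next y-line at t=2.8591; Δt_x=1.0353, Δt_y=3.8637
    x: enter (2,2) at t=0.1863
    x: enter (1,2) at t=1.2216 ← occupied
  → r_1 = 1.2216
beam 2: φ=0°, α=240°
  dir = (cos 240°, sin 240°) = (-0.5000, -0.8660); from cell (3,2)
  next x-line at t=0.3600, next y-line at t=0.8545; Δt_x=2.0000, Δt_y=1.1547
    x: enter (2,2) at t=0.3600
    y: enter (2,1) at t=0.8545
    y: enter (2,0) at t=2.0092 ← occupied
  → r_2 = 2.0092
beam 3: φ=45°, α=285°
  dir = (cos 285°, sin 285°) = (0.2588, -0.9659); from cell (3,2)
  next x-line at t=3.1682, next y-line at t=0.7661; Δt_x=3.8637, Δt_y=1.0353
    y: enter (3,1) at t=0.7661
    y: enter (3,0) at t=1.8014 ← occupied
  → r_3 = 1.8014

ranges = [1.2216, 2.0092, 1.8014]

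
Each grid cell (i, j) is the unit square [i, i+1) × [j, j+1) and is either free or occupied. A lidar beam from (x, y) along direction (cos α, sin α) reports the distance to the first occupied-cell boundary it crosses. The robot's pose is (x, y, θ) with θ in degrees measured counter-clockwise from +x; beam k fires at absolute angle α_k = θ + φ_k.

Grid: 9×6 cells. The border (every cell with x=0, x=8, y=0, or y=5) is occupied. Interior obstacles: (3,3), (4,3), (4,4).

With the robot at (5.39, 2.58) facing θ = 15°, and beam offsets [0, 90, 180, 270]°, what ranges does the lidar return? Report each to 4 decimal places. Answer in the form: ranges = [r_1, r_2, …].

ranges = [2.7021, 1.5068, 4.5449, 1.6357]

beam 1: φ=0°, α=15°
  direction (0.9659, 0.2588); cell (5,2); t to first gridline: x 0.6315, y 1.6228 (then +1.0353 / +3.8637)
    (6,2) via x @ 0.6315
    (6,3) via y @ 1.6228
    (7,3) via x @ 1.6668
    (8,3) via x @ 2.7021  # hit
  → r_1 = 2.7021
beam 2: φ=90°, α=105°
  direction (-0.2588, 0.9659); cell (5,2); t to first gridline: x 1.5068, y 0.4348 (then +3.8637 / +1.0353)
    (5,3) via y @ 0.4348
    (5,4) via y @ 1.4701
    (4,4) via x @ 1.5068  # hit
  → r_2 = 1.5068
beam 3: φ=180°, α=195°
  direction (-0.9659, -0.2588); cell (5,2); t to first gridline: x 0.4038, y 2.2409 (then +1.0353 / +3.8637)
    (4,2) via x @ 0.4038
    (3,2) via x @ 1.4390
    (3,1) via y @ 2.2409
    (2,1) via x @ 2.4743
    (1,1) via x @ 3.5096
    (0,1) via x @ 4.5449  # hit
  → r_3 = 4.5449
beam 4: φ=270°, α=285°
  direction (0.2588, -0.9659); cell (5,2); t to first gridline: x 2.3569, y 0.6005 (then +3.8637 / +1.0353)
    (5,1) via y @ 0.6005
    (5,0) via y @ 1.6357  # hit
  → r_4 = 1.6357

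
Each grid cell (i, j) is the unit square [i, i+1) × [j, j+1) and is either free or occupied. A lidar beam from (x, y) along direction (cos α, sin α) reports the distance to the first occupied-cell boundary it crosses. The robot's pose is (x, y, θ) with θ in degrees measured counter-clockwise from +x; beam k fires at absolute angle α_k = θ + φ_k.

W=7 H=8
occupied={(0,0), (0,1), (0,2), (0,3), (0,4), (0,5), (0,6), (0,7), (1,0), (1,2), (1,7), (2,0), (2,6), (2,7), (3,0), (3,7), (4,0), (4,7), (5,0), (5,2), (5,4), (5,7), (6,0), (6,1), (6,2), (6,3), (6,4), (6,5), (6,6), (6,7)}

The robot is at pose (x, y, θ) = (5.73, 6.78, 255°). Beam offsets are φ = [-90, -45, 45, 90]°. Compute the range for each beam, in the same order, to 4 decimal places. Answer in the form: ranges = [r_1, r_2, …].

beam 1: φ=-90°, α=165°
  direction (-0.9659, 0.2588); cell (5,6); t to first gridline: x 0.7558, y 0.8500 (then +1.0353 / +3.8637)
    (4,6) via x @ 0.7558
    (4,7) via y @ 0.8500  # hit
  → r_1 = 0.8500
beam 2: φ=-45°, α=210°
  direction (-0.8660, -0.5000); cell (5,6); t to first gridline: x 0.8429, y 1.5600 (then +1.1547 / +2.0000)
    (4,6) via x @ 0.8429
    (4,5) via y @ 1.5600
    (3,5) via x @ 1.9976
    (2,5) via x @ 3.1523
    (2,4) via y @ 3.5600
    (1,4) via x @ 4.3070
    (0,4) via x @ 5.4617  # hit
  → r_2 = 5.4617
beam 3: φ=45°, α=300°
  direction (0.5000, -0.8660); cell (5,6); t to first gridline: x 0.5400, y 0.9007 (then +2.0000 / +1.1547)
    (6,6) via x @ 0.5400  # hit
  → r_3 = 0.5400
beam 4: φ=90°, α=345°
  direction (0.9659, -0.2588); cell (5,6); t to first gridline: x 0.2795, y 3.0137 (then +1.0353 / +3.8637)
    (6,6) via x @ 0.2795  # hit
  → r_4 = 0.2795

ranges = [0.8500, 5.4617, 0.5400, 0.2795]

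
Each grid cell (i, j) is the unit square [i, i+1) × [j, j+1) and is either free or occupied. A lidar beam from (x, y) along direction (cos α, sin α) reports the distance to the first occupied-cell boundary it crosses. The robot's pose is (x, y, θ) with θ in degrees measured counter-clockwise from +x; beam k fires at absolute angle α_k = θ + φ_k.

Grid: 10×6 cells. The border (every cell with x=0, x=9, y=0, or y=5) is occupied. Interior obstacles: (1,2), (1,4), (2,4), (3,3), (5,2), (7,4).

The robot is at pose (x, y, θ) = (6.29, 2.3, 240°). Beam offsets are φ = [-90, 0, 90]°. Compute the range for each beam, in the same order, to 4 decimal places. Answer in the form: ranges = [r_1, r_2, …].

beam 1: φ=-90°, α=150°
  direction (-0.8660, 0.5000); cell (6,2); t to first gridline: x 0.3349, y 1.4000 (then +1.1547 / +2.0000)
    (5,2) via x @ 0.3349  # hit
  → r_1 = 0.3349
beam 2: φ=0°, α=240°
  direction (-0.5000, -0.8660); cell (6,2); t to first gridline: x 0.5800, y 0.3464 (then +2.0000 / +1.1547)
    (6,1) via y @ 0.3464
    (5,1) via x @ 0.5800
    (5,0) via y @ 1.5011  # hit
  → r_2 = 1.5011
beam 3: φ=90°, α=330°
  direction (0.8660, -0.5000); cell (6,2); t to first gridline: x 0.8198, y 0.6000 (then +1.1547 / +2.0000)
    (6,1) via y @ 0.6000
    (7,1) via x @ 0.8198
    (8,1) via x @ 1.9745
    (8,0) via y @ 2.6000  # hit
  → r_3 = 2.6000

ranges = [0.3349, 1.5011, 2.6000]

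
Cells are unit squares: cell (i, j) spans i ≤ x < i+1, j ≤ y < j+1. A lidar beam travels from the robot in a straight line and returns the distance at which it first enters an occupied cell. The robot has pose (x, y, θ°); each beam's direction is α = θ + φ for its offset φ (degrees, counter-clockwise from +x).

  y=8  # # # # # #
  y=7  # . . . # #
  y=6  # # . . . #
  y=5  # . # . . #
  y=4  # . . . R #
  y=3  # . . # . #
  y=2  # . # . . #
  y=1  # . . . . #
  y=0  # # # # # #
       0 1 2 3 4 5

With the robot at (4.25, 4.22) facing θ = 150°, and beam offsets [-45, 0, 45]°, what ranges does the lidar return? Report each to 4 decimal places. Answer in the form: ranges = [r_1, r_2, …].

ranges = [3.9133, 1.5600, 0.8500]

beam 1: φ=-45°, α=105°
  dir = (cos 105°, sin 105°) = (-0.2588, 0.9659); from cell (4,4)
  next x-line at t=0.9659, next y-line at t=0.8075; Δt_x=3.8637, Δt_y=1.0353
    y: enter (4,5) at t=0.8075
    x: enter (3,5) at t=0.9659
    y: enter (3,6) at t=1.8428
    y: enter (3,7) at t=2.8781
    y: enter (3,8) at t=3.9133 ← occupied
  → r_1 = 3.9133
beam 2: φ=0°, α=150°
  dir = (cos 150°, sin 150°) = (-0.8660, 0.5000); from cell (4,4)
  next x-line at t=0.2887, next y-line at t=1.5600; Δt_x=1.1547, Δt_y=2.0000
    x: enter (3,4) at t=0.2887
    x: enter (2,4) at t=1.4434
    y: enter (2,5) at t=1.5600 ← occupied
  → r_2 = 1.5600
beam 3: φ=45°, α=195°
  dir = (cos 195°, sin 195°) = (-0.9659, -0.2588); from cell (4,4)
  next x-line at t=0.2588, next y-line at t=0.8500; Δt_x=1.0353, Δt_y=3.8637
    x: enter (3,4) at t=0.2588
    y: enter (3,3) at t=0.8500 ← occupied
  → r_3 = 0.8500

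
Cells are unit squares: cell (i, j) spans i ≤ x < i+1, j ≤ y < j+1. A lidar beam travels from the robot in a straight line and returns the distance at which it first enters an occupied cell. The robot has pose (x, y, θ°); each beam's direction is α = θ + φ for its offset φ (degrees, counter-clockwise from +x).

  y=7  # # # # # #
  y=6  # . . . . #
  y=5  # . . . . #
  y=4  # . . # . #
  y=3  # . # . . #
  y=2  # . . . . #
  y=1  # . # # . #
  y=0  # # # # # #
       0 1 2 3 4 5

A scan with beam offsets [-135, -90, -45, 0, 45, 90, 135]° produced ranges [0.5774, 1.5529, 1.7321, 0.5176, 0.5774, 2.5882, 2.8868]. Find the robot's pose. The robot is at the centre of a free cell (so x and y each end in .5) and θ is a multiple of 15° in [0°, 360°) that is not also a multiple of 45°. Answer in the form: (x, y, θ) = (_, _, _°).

Enumerate (i+0.5, j+0.5, θ) over the 20 free cells and 16 admissible headings. For each, cast all 7 beams and compare to the given ranges.
  (1.5, 3.5, 165°): beam 2 = 3.6235 ≠ 1.5529 ✗
  (4.5, 4.5, 15°): beam 1 = 2.8868 ≠ 0.5774 ✗
  (4.5, 6.5, 30°): beam 1 = 1.9319 ≠ 0.5774 ✗
  (2.5, 6.5, 255°): beam 4 = 5.6940 ≠ 0.5176 ✗
  (3.5, 6.5, 345°): beam 1 = 2.8868 ≠ 0.5774 ✗
  …
  (2.5, 2.5, 255°): r_1=0.5774, r_2=1.5529, r_3=1.7321, r_4=0.5176, r_5=0.5774, r_6=2.5882, r_7=2.8868 — all match ✓
Unique over the lattice → pose = (2.5, 2.5, 255°).

(x, y, θ) = (2.5, 2.5, 255°)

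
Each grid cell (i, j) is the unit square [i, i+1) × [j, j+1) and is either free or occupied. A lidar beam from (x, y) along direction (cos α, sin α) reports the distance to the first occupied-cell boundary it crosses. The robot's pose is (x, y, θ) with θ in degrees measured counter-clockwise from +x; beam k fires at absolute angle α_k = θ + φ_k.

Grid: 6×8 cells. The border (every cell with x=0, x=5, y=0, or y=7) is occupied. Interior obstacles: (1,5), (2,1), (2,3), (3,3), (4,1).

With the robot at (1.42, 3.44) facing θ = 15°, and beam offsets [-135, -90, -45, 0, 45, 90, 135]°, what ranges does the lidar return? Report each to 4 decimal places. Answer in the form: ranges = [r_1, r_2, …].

beam 1: φ=-135°, α=240°
  d=(-0.5000,-0.8660)  start (1,3)  tX=0.8400 tY=0.5081  stride 1/|dx|=2.0000 1/|dy|=1.1547
    cross y-line → (1,2), t=0.5081
    cross x-line → (0,2), t=0.8400 (wall)
  → r_1 = 0.8400
beam 2: φ=-90°, α=285°
  d=(0.2588,-0.9659)  start (1,3)  tX=2.2409 tY=0.4555  stride 1/|dx|=3.8637 1/|dy|=1.0353
    cross y-line → (1,2), t=0.4555
    cross y-line → (1,1), t=1.4908
    cross x-line → (2,1), t=2.2409 (wall)
  → r_2 = 2.2409
beam 3: φ=-45°, α=330°
  d=(0.8660,-0.5000)  start (1,3)  tX=0.6697 tY=0.8800  stride 1/|dx|=1.1547 1/|dy|=2.0000
    cross x-line → (2,3), t=0.6697 (wall)
  → r_3 = 0.6697
beam 4: φ=0°, α=15°
  d=(0.9659,0.2588)  start (1,3)  tX=0.6005 tY=2.1637  stride 1/|dx|=1.0353 1/|dy|=3.8637
    cross x-line → (2,3), t=0.6005 (wall)
  → r_4 = 0.6005
beam 5: φ=45°, α=60°
  d=(0.5000,0.8660)  start (1,3)  tX=1.1600 tY=0.6466  stride 1/|dx|=2.0000 1/|dy|=1.1547
    cross y-line → (1,4), t=0.6466
    cross x-line → (2,4), t=1.1600
    cross y-line → (2,5), t=1.8013
    cross y-line → (2,6), t=2.9560
    cross x-line → (3,6), t=3.1600
    cross y-line → (3,7), t=4.1107 (wall)
  → r_5 = 4.1107
beam 6: φ=90°, α=105°
  d=(-0.2588,0.9659)  start (1,3)  tX=1.6228 tY=0.5798  stride 1/|dx|=3.8637 1/|dy|=1.0353
    cross y-line → (1,4), t=0.5798
    cross y-line → (1,5), t=1.6150 (wall)
  → r_6 = 1.6150
beam 7: φ=135°, α=150°
  d=(-0.8660,0.5000)  start (1,3)  tX=0.4850 tY=1.1200  stride 1/|dx|=1.1547 1/|dy|=2.0000
    cross x-line → (0,3), t=0.4850 (wall)
  → r_7 = 0.4850

ranges = [0.8400, 2.2409, 0.6697, 0.6005, 4.1107, 1.6150, 0.4850]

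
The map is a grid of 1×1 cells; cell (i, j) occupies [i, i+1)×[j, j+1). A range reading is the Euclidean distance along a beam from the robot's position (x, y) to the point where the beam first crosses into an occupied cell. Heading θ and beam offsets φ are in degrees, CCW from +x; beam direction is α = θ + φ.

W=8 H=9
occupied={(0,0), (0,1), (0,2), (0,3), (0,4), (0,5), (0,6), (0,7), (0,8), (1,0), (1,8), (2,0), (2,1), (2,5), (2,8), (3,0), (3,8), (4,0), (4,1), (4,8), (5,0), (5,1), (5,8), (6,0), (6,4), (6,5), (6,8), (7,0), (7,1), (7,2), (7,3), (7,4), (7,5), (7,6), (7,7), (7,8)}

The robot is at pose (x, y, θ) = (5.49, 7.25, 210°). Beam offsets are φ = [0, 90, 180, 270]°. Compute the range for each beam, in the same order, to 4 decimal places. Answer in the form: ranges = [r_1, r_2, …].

ranges = [2.8752, 1.4434, 1.5000, 0.8660]

beam 1: φ=0°, α=210°
  d=(-0.8660,-0.5000)  start (5,7)  tX=0.5658 tY=0.5000  stride 1/|dx|=1.1547 1/|dy|=2.0000
    cross y-line → (5,6), t=0.5000
    cross x-line → (4,6), t=0.5658
    cross x-line → (3,6), t=1.7205
    cross y-line → (3,5), t=2.5000
    cross x-line → (2,5), t=2.8752 (wall)
  → r_1 = 2.8752
beam 2: φ=90°, α=300°
  d=(0.5000,-0.8660)  start (5,7)  tX=1.0200 tY=0.2887  stride 1/|dx|=2.0000 1/|dy|=1.1547
    cross y-line → (5,6), t=0.2887
    cross x-line → (6,6), t=1.0200
    cross y-line → (6,5), t=1.4434 (wall)
  → r_2 = 1.4434
beam 3: φ=180°, α=30°
  d=(0.8660,0.5000)  start (5,7)  tX=0.5889 tY=1.5000  stride 1/|dx|=1.1547 1/|dy|=2.0000
    cross x-line → (6,7), t=0.5889
    cross y-line → (6,8), t=1.5000 (wall)
  → r_3 = 1.5000
beam 4: φ=270°, α=120°
  d=(-0.5000,0.8660)  start (5,7)  tX=0.9800 tY=0.8660  stride 1/|dx|=2.0000 1/|dy|=1.1547
    cross y-line → (5,8), t=0.8660 (wall)
  → r_4 = 0.8660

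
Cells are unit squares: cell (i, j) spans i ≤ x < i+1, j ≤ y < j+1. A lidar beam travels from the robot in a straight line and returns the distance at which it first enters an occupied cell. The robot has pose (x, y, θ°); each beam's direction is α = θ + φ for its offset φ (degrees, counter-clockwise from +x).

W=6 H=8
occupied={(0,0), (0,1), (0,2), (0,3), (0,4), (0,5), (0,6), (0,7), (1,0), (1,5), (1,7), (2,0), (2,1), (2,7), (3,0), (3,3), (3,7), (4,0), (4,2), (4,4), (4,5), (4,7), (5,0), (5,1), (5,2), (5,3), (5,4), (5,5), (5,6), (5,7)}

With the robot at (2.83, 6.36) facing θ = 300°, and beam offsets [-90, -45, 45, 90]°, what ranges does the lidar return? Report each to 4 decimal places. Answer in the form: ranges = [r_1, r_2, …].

beam 1: φ=-90°, α=210°
  dir = (cos 210°, sin 210°) = (-0.8660, -0.5000); from cell (2,6)
  next x-line at t=0.9584, next y-line at t=0.7200; Δt_x=1.1547, Δt_y=2.0000
    y: enter (2,5) at t=0.7200
    x: enter (1,5) at t=0.9584 ← occupied
  → r_1 = 0.9584
beam 2: φ=-45°, α=255°
  dir = (cos 255°, sin 255°) = (-0.2588, -0.9659); from cell (2,6)
  next x-line at t=3.2069, next y-line at t=0.3727; Δt_x=3.8637, Δt_y=1.0353
    y: enter (2,5) at t=0.3727
    y: enter (2,4) at t=1.4080
    y: enter (2,3) at t=2.4433
    x: enter (1,3) at t=3.2069
    y: enter (1,2) at t=3.4785
    y: enter (1,1) at t=4.5138
    y: enter (1,0) at t=5.5491 ← occupied
  → r_2 = 5.5491
beam 3: φ=45°, α=345°
  dir = (cos 345°, sin 345°) = (0.9659, -0.2588); from cell (2,6)
  next x-line at t=0.1760, next y-line at t=1.3909; Δt_x=1.0353, Δt_y=3.8637
    x: enter (3,6) at t=0.1760
    x: enter (4,6) at t=1.2113
    y: enter (4,5) at t=1.3909 ← occupied
  → r_3 = 1.3909
beam 4: φ=90°, α=30°
  dir = (cos 30°, sin 30°) = (0.8660, 0.5000); from cell (2,6)
  next x-line at t=0.1963, next y-line at t=1.2800; Δt_x=1.1547, Δt_y=2.0000
    x: enter (3,6) at t=0.1963
    y: enter (3,7) at t=1.2800 ← occupied
  → r_4 = 1.2800

ranges = [0.9584, 5.5491, 1.3909, 1.2800]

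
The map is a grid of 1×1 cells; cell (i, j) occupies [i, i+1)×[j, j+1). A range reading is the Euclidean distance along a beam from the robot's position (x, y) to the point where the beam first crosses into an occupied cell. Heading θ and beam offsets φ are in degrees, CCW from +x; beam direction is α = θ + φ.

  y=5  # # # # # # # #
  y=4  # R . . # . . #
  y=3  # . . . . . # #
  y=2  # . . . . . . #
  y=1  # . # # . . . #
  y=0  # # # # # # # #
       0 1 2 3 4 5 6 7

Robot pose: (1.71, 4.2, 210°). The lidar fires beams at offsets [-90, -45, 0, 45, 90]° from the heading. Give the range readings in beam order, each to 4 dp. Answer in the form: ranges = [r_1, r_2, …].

beam 1: φ=-90°, α=120°
  direction (-0.5000, 0.8660); cell (1,4); t to first gridline: x 1.4200, y 0.9238 (then +2.0000 / +1.1547)
    (1,5) via y @ 0.9238  # hit
  → r_1 = 0.9238
beam 2: φ=-45°, α=165°
  direction (-0.9659, 0.2588); cell (1,4); t to first gridline: x 0.7350, y 3.0910 (then +1.0353 / +3.8637)
    (0,4) via x @ 0.7350  # hit
  → r_2 = 0.7350
beam 3: φ=0°, α=210°
  direction (-0.8660, -0.5000); cell (1,4); t to first gridline: x 0.8198, y 0.4000 (then +1.1547 / +2.0000)
    (1,3) via y @ 0.4000
    (0,3) via x @ 0.8198  # hit
  → r_3 = 0.8198
beam 4: φ=45°, α=255°
  direction (-0.2588, -0.9659); cell (1,4); t to first gridline: x 2.7432, y 0.2071 (then +3.8637 / +1.0353)
    (1,3) via y @ 0.2071
    (1,2) via y @ 1.2423
    (1,1) via y @ 2.2776
    (0,1) via x @ 2.7432  # hit
  → r_4 = 2.7432
beam 5: φ=90°, α=300°
  direction (0.5000, -0.8660); cell (1,4); t to first gridline: x 0.5800, y 0.2309 (then +2.0000 / +1.1547)
    (1,3) via y @ 0.2309
    (2,3) via x @ 0.5800
    (2,2) via y @ 1.3856
    (2,1) via y @ 2.5403  # hit
  → r_5 = 2.5403

ranges = [0.9238, 0.7350, 0.8198, 2.7432, 2.5403]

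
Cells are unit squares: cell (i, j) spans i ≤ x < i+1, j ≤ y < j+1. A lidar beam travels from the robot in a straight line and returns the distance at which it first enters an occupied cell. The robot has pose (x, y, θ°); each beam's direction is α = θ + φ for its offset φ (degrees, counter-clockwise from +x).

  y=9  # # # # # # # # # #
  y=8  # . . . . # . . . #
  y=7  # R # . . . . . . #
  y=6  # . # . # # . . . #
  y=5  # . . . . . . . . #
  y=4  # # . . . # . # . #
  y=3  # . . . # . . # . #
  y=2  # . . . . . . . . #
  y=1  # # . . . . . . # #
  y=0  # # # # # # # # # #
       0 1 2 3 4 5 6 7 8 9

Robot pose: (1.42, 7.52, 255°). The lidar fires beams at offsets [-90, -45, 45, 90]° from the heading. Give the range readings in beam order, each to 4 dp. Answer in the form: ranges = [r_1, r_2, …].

ranges = [0.4348, 0.4850, 1.1600, 0.6005]

beam 1: φ=-90°, α=165°
  cosα=-0.9659 sinα=0.2588 | (1,7) | tMaxX 0.4348 tMaxY 1.8546 | tΔX 1.0353 tΔY 3.8637
    t=0.4348 [x] (0,7) — stop
  → r_1 = 0.4348
beam 2: φ=-45°, α=210°
  cosα=-0.8660 sinα=-0.5000 | (1,7) | tMaxX 0.4850 tMaxY 1.0400 | tΔX 1.1547 tΔY 2.0000
    t=0.4850 [x] (0,7) — stop
  → r_2 = 0.4850
beam 3: φ=45°, α=300°
  cosα=0.5000 sinα=-0.8660 | (1,7) | tMaxX 1.1600 tMaxY 0.6004 | tΔX 2.0000 tΔY 1.1547
    t=0.6004 [y] (1,6)
    t=1.1600 [x] (2,6) — stop
  → r_3 = 1.1600
beam 4: φ=90°, α=345°
  cosα=0.9659 sinα=-0.2588 | (1,7) | tMaxX 0.6005 tMaxY 2.0091 | tΔX 1.0353 tΔY 3.8637
    t=0.6005 [x] (2,7) — stop
  → r_4 = 0.6005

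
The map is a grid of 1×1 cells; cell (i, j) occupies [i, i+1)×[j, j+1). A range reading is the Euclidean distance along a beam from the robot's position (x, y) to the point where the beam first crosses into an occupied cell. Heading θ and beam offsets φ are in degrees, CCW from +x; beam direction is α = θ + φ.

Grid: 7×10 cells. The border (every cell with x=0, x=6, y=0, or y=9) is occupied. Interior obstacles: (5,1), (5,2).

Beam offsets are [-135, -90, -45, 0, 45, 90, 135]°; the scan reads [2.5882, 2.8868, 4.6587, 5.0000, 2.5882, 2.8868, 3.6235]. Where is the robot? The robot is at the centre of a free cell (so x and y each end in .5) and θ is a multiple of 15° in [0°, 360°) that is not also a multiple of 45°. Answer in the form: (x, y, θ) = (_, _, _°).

(x, y, θ) = (3.5, 4.5, 120°)

Enumerate (i+0.5, j+0.5, θ) over the 38 free cells and 16 admissible headings. For each, cast all 7 beams and compare to the given ranges.
  (3.5, 6.5, 285°): beam 1 = 2.8868 ≠ 2.5882 ✗
  (3.5, 4.5, 75°): beam 1 = 3.0000 ≠ 2.5882 ✗
  (2.5, 6.5, 240°): beam 2 = 1.7321 ≠ 2.8868 ✗
  (3.5, 7.5, 150°): beam 2 = 1.7321 ≠ 2.8868 ✗
  …
  (3.5, 4.5, 120°): r_1=2.5882, r_2=2.8868, r_3=4.6587, r_4=5.0000, r_5=2.5882, r_6=2.8868, r_7=3.6235 — all match ✓
Unique over the lattice → pose = (3.5, 4.5, 120°).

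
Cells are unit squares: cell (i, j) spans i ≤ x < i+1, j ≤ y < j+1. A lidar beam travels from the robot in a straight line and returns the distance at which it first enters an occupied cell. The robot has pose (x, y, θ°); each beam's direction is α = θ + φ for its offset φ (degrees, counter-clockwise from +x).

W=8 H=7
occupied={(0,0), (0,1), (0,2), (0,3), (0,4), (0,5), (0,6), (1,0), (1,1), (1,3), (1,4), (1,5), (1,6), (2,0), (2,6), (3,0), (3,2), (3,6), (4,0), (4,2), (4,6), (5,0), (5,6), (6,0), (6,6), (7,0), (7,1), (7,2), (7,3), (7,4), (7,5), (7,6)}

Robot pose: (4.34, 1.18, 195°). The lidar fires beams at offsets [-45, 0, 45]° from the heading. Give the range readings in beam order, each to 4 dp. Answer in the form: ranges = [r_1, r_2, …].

ranges = [3.6400, 0.6955, 0.2078]

beam 1: φ=-45°, α=150°
  d=(-0.8660,0.5000)  start (4,1)  tX=0.3926 tY=1.6400  stride 1/|dx|=1.1547 1/|dy|=2.0000
    cross x-line → (3,1), t=0.3926
    cross x-line → (2,1), t=1.5473
    cross y-line → (2,2), t=1.6400
    cross x-line → (1,2), t=2.7020
    cross y-line → (1,3), t=3.6400 (wall)
  → r_1 = 3.6400
beam 2: φ=0°, α=195°
  d=(-0.9659,-0.2588)  start (4,1)  tX=0.3520 tY=0.6955  stride 1/|dx|=1.0353 1/|dy|=3.8637
    cross x-line → (3,1), t=0.3520
    cross y-line → (3,0), t=0.6955 (wall)
  → r_2 = 0.6955
beam 3: φ=45°, α=240°
  d=(-0.5000,-0.8660)  start (4,1)  tX=0.6800 tY=0.2078  stride 1/|dx|=2.0000 1/|dy|=1.1547
    cross y-line → (4,0), t=0.2078 (wall)
  → r_3 = 0.2078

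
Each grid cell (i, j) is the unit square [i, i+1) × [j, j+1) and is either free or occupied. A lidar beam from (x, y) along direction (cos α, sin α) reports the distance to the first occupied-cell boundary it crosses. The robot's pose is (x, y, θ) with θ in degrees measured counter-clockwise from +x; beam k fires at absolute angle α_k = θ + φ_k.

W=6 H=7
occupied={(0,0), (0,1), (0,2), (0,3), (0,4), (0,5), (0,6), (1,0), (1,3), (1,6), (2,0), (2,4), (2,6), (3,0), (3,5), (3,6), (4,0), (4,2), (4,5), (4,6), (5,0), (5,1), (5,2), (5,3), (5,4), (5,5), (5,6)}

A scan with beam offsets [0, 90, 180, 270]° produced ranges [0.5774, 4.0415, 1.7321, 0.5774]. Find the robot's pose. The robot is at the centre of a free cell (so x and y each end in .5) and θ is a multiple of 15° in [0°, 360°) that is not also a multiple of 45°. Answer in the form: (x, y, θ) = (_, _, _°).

The pose lattice has 15·16 = 240 candidates. Test each by forward raycasting.
  (1.5, 5.5, 195°): beam 1 = 0.5176 ≠ 0.5774 ✗
  (1.5, 1.5, 120°): beam 1 = 1.0000 ≠ 0.5774 ✗
  (2.5, 1.5, 300°): beam 2 = 1.7321 ≠ 4.0415 ✗
  (3.5, 3.5, 75°): beam 1 = 1.5529 ≠ 0.5774 ✗
  (2.5, 5.5, 120°): beam 2 = 1.7321 ≠ 4.0415 ✗
  …
  (3.5, 4.5, 150°): r_1=0.5774, r_2=4.0415, r_3=1.7321, r_4=0.5774 — all match ✓
Only this pose fits every beam.

(x, y, θ) = (3.5, 4.5, 150°)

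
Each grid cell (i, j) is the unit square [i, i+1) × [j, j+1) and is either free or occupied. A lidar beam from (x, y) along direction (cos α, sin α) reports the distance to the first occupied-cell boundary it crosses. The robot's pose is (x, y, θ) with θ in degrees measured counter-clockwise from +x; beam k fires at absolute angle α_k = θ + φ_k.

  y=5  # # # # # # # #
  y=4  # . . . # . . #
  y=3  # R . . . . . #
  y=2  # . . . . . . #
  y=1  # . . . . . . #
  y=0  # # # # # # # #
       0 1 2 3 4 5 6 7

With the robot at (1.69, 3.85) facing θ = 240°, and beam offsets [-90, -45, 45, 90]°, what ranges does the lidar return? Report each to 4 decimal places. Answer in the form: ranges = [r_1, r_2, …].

beam 1: φ=-90°, α=150°
  direction (-0.8660, 0.5000); cell (1,3); t to first gridline: x 0.7967, y 0.3000 (then +1.1547 / +2.0000)
    (1,4) via y @ 0.3000
    (0,4) via x @ 0.7967  # hit
  → r_1 = 0.7967
beam 2: φ=-45°, α=195°
  direction (-0.9659, -0.2588); cell (1,3); t to first gridline: x 0.7143, y 3.2841 (then +1.0353 / +3.8637)
    (0,3) via x @ 0.7143  # hit
  → r_2 = 0.7143
beam 3: φ=45°, α=285°
  direction (0.2588, -0.9659); cell (1,3); t to first gridline: x 1.1977, y 0.8800 (then +3.8637 / +1.0353)
    (1,2) via y @ 0.8800
    (2,2) via x @ 1.1977
    (2,1) via y @ 1.9153
    (2,0) via y @ 2.9505  # hit
  → r_3 = 2.9505
beam 4: φ=90°, α=330°
  direction (0.8660, -0.5000); cell (1,3); t to first gridline: x 0.3580, y 1.7000 (then +1.1547 / +2.0000)
    (2,3) via x @ 0.3580
    (3,3) via x @ 1.5127
    (3,2) via y @ 1.7000
    (4,2) via x @ 2.6674
    (4,1) via y @ 3.7000
    (5,1) via x @ 3.8221
    (6,1) via x @ 4.9768
    (6,0) via y @ 5.7000  # hit
  → r_4 = 5.7000

ranges = [0.7967, 0.7143, 2.9505, 5.7000]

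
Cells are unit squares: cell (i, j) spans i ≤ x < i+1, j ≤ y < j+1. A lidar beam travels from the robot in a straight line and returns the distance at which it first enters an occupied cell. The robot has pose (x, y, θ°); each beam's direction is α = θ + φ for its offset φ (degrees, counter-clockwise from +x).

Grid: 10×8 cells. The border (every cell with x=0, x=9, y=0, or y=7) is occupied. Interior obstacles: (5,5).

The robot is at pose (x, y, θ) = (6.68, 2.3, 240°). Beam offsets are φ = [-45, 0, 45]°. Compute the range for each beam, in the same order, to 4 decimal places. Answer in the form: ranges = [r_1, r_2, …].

beam 1: φ=-45°, α=195°
  direction (-0.9659, -0.2588); cell (6,2); t to first gridline: x 0.7040, y 1.1591 (then +1.0353 / +3.8637)
    (5,2) via x @ 0.7040
    (5,1) via y @ 1.1591
    (4,1) via x @ 1.7393
    (3,1) via x @ 2.7745
    (2,1) via x @ 3.8098
    (1,1) via x @ 4.8451
    (1,0) via y @ 5.0228  # hit
  → r_1 = 5.0228
beam 2: φ=0°, α=240°
  direction (-0.5000, -0.8660); cell (6,2); t to first gridline: x 1.3600, y 0.3464 (then +2.0000 / +1.1547)
    (6,1) via y @ 0.3464
    (5,1) via x @ 1.3600
    (5,0) via y @ 1.5011  # hit
  → r_2 = 1.5011
beam 3: φ=45°, α=285°
  direction (0.2588, -0.9659); cell (6,2); t to first gridline: x 1.2364, y 0.3106 (then +3.8637 / +1.0353)
    (6,1) via y @ 0.3106
    (7,1) via x @ 1.2364
    (7,0) via y @ 1.3459  # hit
  → r_3 = 1.3459

ranges = [5.0228, 1.5011, 1.3459]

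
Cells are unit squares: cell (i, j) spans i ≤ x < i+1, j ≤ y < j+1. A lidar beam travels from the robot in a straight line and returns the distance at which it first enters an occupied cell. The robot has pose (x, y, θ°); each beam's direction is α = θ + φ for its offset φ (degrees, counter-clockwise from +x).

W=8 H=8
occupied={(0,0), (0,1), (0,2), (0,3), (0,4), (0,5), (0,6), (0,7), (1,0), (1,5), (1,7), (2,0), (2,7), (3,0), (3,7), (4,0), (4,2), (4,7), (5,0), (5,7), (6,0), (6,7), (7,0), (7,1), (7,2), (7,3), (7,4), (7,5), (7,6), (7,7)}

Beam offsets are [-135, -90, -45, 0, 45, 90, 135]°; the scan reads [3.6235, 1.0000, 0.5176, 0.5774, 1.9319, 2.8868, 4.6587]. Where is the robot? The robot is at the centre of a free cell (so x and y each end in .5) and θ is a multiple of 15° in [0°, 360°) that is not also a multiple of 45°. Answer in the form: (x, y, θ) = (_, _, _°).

(x, y, θ) = (6.5, 4.5, 30°)

Candidates: 34 free-cell centres × 16 headings = 544 poses. Raycast each; keep the one whose scan matches to 4 dp.
  (1.5, 3.5, 165°): beam 1 = 6.3509 ≠ 3.6235 ✗
  (6.5, 4.5, 330°): beam 1 = 5.6940 ≠ 3.6235 ✗
  (2.5, 1.5, 120°): beam 1 = 1.9319 ≠ 3.6235 ✗
  (4.5, 3.5, 165°): beam 1 = 2.8868 ≠ 3.6235 ✗
  …
  (6.5, 4.5, 30°): r_1=3.6235, r_2=1.0000, r_3=0.5176, r_4=0.5774, r_5=1.9319, r_6=2.8868, r_7=4.6587 — all match ✓
Only this pose fits every beam.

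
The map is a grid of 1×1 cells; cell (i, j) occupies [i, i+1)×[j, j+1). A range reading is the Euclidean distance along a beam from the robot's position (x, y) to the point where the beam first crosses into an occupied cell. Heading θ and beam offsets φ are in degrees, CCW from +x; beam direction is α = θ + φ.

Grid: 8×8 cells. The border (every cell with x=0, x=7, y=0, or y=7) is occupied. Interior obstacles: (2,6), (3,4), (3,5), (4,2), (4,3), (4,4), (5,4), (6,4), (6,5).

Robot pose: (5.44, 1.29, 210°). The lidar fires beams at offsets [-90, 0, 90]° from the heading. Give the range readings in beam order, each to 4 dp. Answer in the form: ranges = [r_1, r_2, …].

beam 1: φ=-90°, α=120°
  d=(-0.5000,0.8660)  start (5,1)  tX=0.8800 tY=0.8198  stride 1/|dx|=2.0000 1/|dy|=1.1547
    cross y-line → (5,2), t=0.8198
    cross x-line → (4,2), t=0.8800 (wall)
  → r_1 = 0.8800
beam 2: φ=0°, α=210°
  d=(-0.8660,-0.5000)  start (5,1)  tX=0.5081 tY=0.5800  stride 1/|dx|=1.1547 1/|dy|=2.0000
    cross x-line → (4,1), t=0.5081
    cross y-line → (4,0), t=0.5800 (wall)
  → r_2 = 0.5800
beam 3: φ=90°, α=300°
  d=(0.5000,-0.8660)  start (5,1)  tX=1.1200 tY=0.3349  stride 1/|dx|=2.0000 1/|dy|=1.1547
    cross y-line → (5,0), t=0.3349 (wall)
  → r_3 = 0.3349

ranges = [0.8800, 0.5800, 0.3349]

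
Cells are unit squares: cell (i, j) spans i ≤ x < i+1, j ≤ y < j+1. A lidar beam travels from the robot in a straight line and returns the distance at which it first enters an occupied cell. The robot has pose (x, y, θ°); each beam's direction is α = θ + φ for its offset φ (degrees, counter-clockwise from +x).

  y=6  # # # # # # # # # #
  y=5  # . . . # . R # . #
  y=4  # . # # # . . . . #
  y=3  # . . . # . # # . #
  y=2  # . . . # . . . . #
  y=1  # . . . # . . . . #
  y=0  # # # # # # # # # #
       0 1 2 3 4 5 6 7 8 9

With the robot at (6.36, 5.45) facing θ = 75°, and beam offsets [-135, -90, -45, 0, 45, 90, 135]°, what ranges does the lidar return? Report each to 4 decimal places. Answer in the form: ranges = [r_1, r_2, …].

ranges = [1.6743, 0.6626, 0.7390, 0.5694, 0.6351, 1.4080, 1.5704]

beam 1: φ=-135°, α=300°
  direction (0.5000, -0.8660); cell (6,5); t to first gridline: x 1.2800, y 0.5196 (then +2.0000 / +1.1547)
    (6,4) via y @ 0.5196
    (7,4) via x @ 1.2800
    (7,3) via y @ 1.6743  # hit
  → r_1 = 1.6743
beam 2: φ=-90°, α=345°
  direction (0.9659, -0.2588); cell (6,5); t to first gridline: x 0.6626, y 1.7387 (then +1.0353 / +3.8637)
    (7,5) via x @ 0.6626  # hit
  → r_2 = 0.6626
beam 3: φ=-45°, α=30°
  direction (0.8660, 0.5000); cell (6,5); t to first gridline: x 0.7390, y 1.1000 (then +1.1547 / +2.0000)
    (7,5) via x @ 0.7390  # hit
  → r_3 = 0.7390
beam 4: φ=0°, α=75°
  direction (0.2588, 0.9659); cell (6,5); t to first gridline: x 2.4728, y 0.5694 (then +3.8637 / +1.0353)
    (6,6) via y @ 0.5694  # hit
  → r_4 = 0.5694
beam 5: φ=45°, α=120°
  direction (-0.5000, 0.8660); cell (6,5); t to first gridline: x 0.7200, y 0.6351 (then +2.0000 / +1.1547)
    (6,6) via y @ 0.6351  # hit
  → r_5 = 0.6351
beam 6: φ=90°, α=165°
  direction (-0.9659, 0.2588); cell (6,5); t to first gridline: x 0.3727, y 2.1250 (then +1.0353 / +3.8637)
    (5,5) via x @ 0.3727
    (4,5) via x @ 1.4080  # hit
  → r_6 = 1.4080
beam 7: φ=135°, α=210°
  direction (-0.8660, -0.5000); cell (6,5); t to first gridline: x 0.4157, y 0.9000 (then +1.1547 / +2.0000)
    (5,5) via x @ 0.4157
    (5,4) via y @ 0.9000
    (4,4) via x @ 1.5704  # hit
  → r_7 = 1.5704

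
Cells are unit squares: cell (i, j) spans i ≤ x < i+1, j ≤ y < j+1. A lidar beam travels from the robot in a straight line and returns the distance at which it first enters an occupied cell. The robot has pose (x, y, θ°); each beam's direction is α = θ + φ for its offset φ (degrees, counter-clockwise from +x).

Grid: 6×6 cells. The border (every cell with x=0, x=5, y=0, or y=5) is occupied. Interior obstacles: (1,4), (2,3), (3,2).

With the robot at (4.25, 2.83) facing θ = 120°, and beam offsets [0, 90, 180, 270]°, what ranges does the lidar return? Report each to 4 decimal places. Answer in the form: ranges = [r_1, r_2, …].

ranges = [2.5057, 0.2887, 1.5000, 0.8660]

beam 1: φ=0°, α=120°
  cosα=-0.5000 sinα=0.8660 | (4,2) | tMaxX 0.5000 tMaxY 0.1963 | tΔX 2.0000 tΔY 1.1547
    t=0.1963 [y] (4,3)
    t=0.5000 [x] (3,3)
    t=1.3510 [y] (3,4)
    t=2.5000 [x] (2,4)
    t=2.5057 [y] (2,5) — stop
  → r_1 = 2.5057
beam 2: φ=90°, α=210°
  cosα=-0.8660 sinα=-0.5000 | (4,2) | tMaxX 0.2887 tMaxY 1.6600 | tΔX 1.1547 tΔY 2.0000
    t=0.2887 [x] (3,2) — stop
  → r_2 = 0.2887
beam 3: φ=180°, α=300°
  cosα=0.5000 sinα=-0.8660 | (4,2) | tMaxX 1.5000 tMaxY 0.9584 | tΔX 2.0000 tΔY 1.1547
    t=0.9584 [y] (4,1)
    t=1.5000 [x] (5,1) — stop
  → r_3 = 1.5000
beam 4: φ=270°, α=30°
  cosα=0.8660 sinα=0.5000 | (4,2) | tMaxX 0.8660 tMaxY 0.3400 | tΔX 1.1547 tΔY 2.0000
    t=0.3400 [y] (4,3)
    t=0.8660 [x] (5,3) — stop
  → r_4 = 0.8660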